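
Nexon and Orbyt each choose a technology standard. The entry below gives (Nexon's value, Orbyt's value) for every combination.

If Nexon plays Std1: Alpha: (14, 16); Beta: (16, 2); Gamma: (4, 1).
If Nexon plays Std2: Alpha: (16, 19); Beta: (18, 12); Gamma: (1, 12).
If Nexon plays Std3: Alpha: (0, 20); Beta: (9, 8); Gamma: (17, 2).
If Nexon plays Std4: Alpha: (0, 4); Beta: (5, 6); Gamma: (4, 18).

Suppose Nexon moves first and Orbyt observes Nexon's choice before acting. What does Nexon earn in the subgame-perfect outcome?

Backward induction with Nexon moving first.
- Std1: BR = Alpha, leader payoff 14.
- Std2: BR = Alpha, leader payoff 16.
- Std3: BR = Alpha, leader payoff 0.
- Std4: BR = Gamma, leader payoff 4.
Nexon's induced payoffs are 14, 16, 0, 4, so Nexon commits to Std2. Subgame-perfect outcome: (Std2, Alpha) with payoffs (16, 19).

16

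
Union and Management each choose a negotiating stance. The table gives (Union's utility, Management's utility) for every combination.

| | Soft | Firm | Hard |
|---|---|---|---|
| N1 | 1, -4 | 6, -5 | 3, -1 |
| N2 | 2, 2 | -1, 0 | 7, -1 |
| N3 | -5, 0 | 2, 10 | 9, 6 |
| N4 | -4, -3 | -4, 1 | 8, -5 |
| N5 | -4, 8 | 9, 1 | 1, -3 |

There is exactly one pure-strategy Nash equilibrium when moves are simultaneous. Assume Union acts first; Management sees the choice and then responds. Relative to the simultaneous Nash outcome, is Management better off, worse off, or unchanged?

Solve by backward induction (Union leads).
- N1: Management compares -4, -5, -1 and picks Hard; Union would get 3.
- N2: Management compares 2, 0, -1 and picks Soft; Union would get 2.
- N3: Management compares 0, 10, 6 and picks Firm; Union would get 2.
- N4: Management compares -3, 1, -5 and picks Firm; Union would get -4.
- N5: Management compares 8, 1, -3 and picks Soft; Union would get -4.
Among 3, 2, 2, -4, -4, the best is 3 at N1. Subgame-perfect outcome: (N1, Hard) with payoffs (3, -1).
For the simultaneous game, intersect best replies.
Union's best replies: Soft→N2; Firm→N5; Hard→N3.
Management's best replies: N1→Hard; N2→Soft; N3→Firm; N4→Firm; N5→Soft.
Only (N2, Soft) has each player best-responding; Nash payoffs (2, 2).
Management earns -1 sequentially versus 2 at the Nash outcome: worse off.

worse off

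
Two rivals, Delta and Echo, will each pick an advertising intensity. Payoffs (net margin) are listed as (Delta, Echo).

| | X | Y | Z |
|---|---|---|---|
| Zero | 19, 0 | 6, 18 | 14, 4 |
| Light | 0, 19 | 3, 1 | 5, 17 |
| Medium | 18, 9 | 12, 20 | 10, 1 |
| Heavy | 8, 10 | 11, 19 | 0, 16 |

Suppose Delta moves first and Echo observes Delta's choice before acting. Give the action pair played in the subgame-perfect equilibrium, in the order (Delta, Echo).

Work backward from Echo's decision.
- Zero: Echo compares 0, 18, 4 and picks Y; Delta would get 6.
- Light: Echo compares 19, 1, 17 and picks X; Delta would get 0.
- Medium: Echo compares 9, 20, 1 and picks Y; Delta would get 12.
- Heavy: Echo compares 10, 19, 16 and picks Y; Delta would get 11.
Maximizing over 6, 0, 12, 11, Delta chooses Medium. Subgame-perfect outcome: (Medium, Y) with payoffs (12, 20).

(Medium, Y)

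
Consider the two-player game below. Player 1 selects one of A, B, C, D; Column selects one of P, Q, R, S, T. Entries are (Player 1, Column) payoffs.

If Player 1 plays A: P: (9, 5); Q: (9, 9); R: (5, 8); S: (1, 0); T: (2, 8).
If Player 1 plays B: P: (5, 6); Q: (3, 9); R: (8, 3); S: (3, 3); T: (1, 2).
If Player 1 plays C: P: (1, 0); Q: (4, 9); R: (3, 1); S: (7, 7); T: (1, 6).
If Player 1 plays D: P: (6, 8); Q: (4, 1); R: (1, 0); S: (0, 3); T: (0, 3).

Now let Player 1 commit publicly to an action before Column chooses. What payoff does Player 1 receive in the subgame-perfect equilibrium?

9

Backward induction with Player 1 moving first.
- A: Column compares 5, 9, 8, 0, 8 and picks Q; Player 1 would get 9.
- B: Column compares 6, 9, 3, 3, 2 and picks Q; Player 1 would get 3.
- C: Column compares 0, 9, 1, 7, 6 and picks Q; Player 1 would get 4.
- D: Column compares 8, 1, 0, 3, 3 and picks P; Player 1 would get 6.
Maximizing over 9, 3, 4, 6, Player 1 chooses A. Subgame-perfect outcome: (A, Q) with payoffs (9, 9).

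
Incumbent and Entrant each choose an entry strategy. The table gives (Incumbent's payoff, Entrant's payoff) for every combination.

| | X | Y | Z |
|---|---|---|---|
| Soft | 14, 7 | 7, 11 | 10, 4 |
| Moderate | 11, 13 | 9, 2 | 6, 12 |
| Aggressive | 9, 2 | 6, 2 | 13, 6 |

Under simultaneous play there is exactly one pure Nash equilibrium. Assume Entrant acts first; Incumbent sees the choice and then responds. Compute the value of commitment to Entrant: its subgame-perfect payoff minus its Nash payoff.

1

Backward induction with Entrant moving first.
- X → Incumbent plays Soft (best of 14, 11, 9); Entrant gets 7.
- Y → Incumbent plays Moderate (best of 7, 9, 6); Entrant gets 2.
- Z → Incumbent plays Aggressive (best of 10, 6, 13); Entrant gets 6.
Entrant's induced payoffs are 7, 2, 6, so Entrant commits to X. Subgame-perfect outcome: (Soft, X) with payoffs (14, 7).
For the simultaneous game, intersect best replies.
Incumbent's best replies: X→Soft; Y→Moderate; Z→Aggressive.
Entrant's best replies: Soft→Y; Moderate→X; Aggressive→Z.
Only (Aggressive, Z) has each player best-responding; Nash payoffs (13, 6).
Entrant's commitment gain: 7 − 6 = 1.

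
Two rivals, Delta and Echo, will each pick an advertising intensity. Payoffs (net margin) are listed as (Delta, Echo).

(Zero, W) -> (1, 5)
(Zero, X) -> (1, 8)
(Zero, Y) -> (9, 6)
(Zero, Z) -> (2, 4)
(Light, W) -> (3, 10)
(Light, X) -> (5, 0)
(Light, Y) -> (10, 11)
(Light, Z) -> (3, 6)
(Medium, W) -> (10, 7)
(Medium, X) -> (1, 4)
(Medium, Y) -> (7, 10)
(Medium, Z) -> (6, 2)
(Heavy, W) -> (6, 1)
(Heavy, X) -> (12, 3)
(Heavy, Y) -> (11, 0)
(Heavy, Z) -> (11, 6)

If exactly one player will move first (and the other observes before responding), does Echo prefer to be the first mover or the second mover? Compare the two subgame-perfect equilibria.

If Delta leads: Echo's best replies are Zero→X, Light→Y, Medium→Y, Heavy→Z; Delta's induced payoffs 1, 10, 7, 11; outcome (Heavy, Z), payoffs (11, 6).
If Echo leads: Delta's best replies are W→Medium, X→Heavy, Y→Heavy, Z→Heavy; Echo's induced payoffs 7, 3, 0, 6; outcome (Medium, W), payoffs (10, 7).
Echo gets 7 moving first and 6 moving second, so Echo prefers to move first.

first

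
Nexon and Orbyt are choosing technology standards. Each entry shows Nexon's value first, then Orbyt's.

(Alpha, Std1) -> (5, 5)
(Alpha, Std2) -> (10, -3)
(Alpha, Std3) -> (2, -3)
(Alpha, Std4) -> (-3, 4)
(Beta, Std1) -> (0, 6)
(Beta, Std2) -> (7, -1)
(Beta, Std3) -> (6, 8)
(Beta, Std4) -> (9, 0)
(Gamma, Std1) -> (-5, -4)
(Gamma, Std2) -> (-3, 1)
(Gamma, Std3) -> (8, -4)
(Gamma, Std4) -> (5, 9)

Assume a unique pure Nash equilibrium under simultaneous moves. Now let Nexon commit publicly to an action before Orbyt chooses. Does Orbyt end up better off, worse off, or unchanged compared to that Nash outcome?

Orbyt best-responds to each possible Nexon move:
- Alpha: Orbyt compares 5, -3, -3, 4 and picks Std1; Nexon would get 5.
- Beta: Orbyt compares 6, -1, 8, 0 and picks Std3; Nexon would get 6.
- Gamma: Orbyt compares -4, 1, -4, 9 and picks Std4; Nexon would get 5.
Among 5, 6, 5, the best is 6 at Beta. Subgame-perfect outcome: (Beta, Std3) with payoffs (6, 8).
Under simultaneous play:
Nexon's best replies: Std1→Alpha; Std2→Alpha; Std3→Gamma; Std4→Beta.
Orbyt's best replies: Alpha→Std1; Beta→Std3; Gamma→Std4.
Only (Alpha, Std1) has each player best-responding; Nash payoffs (5, 5).
Orbyt earns 8 sequentially versus 5 at the Nash outcome: better off.

better off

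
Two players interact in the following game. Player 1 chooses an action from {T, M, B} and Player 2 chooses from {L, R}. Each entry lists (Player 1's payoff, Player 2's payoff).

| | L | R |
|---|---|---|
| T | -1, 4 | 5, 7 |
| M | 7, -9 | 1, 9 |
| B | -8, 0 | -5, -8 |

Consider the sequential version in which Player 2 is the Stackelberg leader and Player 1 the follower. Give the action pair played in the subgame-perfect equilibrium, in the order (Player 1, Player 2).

(T, R)

Solve by backward induction (Player 2 leads).
- L: BR = M, leader payoff -9.
- R: BR = T, leader payoff 7.
Among -9, 7, the best is 7 at R. Subgame-perfect outcome: (T, R) with payoffs (5, 7).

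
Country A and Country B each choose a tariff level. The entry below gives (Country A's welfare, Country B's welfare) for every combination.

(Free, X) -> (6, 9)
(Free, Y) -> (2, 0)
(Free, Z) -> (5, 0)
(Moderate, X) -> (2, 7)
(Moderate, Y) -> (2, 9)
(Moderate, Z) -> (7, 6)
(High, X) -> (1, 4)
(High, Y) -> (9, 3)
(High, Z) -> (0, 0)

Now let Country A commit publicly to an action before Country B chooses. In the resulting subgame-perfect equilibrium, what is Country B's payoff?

Work backward from Country B's decision.
- Free: Country B compares 9, 0, 0 and picks X; Country A would get 6.
- Moderate: Country B compares 7, 9, 6 and picks Y; Country A would get 2.
- High: Country B compares 4, 3, 0 and picks X; Country A would get 1.
Maximizing over 6, 2, 1, Country A chooses Free. Subgame-perfect outcome: (Free, X) with payoffs (6, 9).

9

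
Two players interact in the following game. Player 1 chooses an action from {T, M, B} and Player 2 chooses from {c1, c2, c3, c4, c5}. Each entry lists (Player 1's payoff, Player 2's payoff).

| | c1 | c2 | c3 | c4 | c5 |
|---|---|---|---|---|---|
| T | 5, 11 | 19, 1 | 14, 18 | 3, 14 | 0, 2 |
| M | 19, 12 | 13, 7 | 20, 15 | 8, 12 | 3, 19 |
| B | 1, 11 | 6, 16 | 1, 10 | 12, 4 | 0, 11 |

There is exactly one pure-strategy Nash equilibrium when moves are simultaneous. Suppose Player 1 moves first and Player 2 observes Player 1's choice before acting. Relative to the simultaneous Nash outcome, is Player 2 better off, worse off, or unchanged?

worse off

Solve by backward induction (Player 1 leads).
- T: Player 2 compares 11, 1, 18, 14, 2 and picks c3; Player 1 would get 14.
- M: Player 2 compares 12, 7, 15, 12, 19 and picks c5; Player 1 would get 3.
- B: Player 2 compares 11, 16, 10, 4, 11 and picks c2; Player 1 would get 6.
Maximizing over 14, 3, 6, Player 1 chooses T. Subgame-perfect outcome: (T, c3) with payoffs (14, 18).
For the simultaneous game, intersect best replies.
Player 1's best replies: c1→M; c2→T; c3→M; c4→B; c5→M.
Player 2's best replies: T→c3; M→c5; B→c2.
The unique mutual best reply is (M, c5), giving (3, 19).
Player 2 earns 18 sequentially versus 19 at the Nash outcome: worse off.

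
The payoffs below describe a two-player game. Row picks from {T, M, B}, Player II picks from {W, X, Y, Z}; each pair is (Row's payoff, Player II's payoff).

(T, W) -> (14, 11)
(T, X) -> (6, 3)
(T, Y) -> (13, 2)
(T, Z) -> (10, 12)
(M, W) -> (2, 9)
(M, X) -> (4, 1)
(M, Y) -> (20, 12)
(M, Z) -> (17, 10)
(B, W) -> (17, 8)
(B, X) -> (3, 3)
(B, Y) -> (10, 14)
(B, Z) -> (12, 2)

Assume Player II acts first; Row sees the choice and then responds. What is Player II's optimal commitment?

Backward induction with Player II moving first.
- W: Row compares 14, 2, 17 and picks B; Player II would get 8.
- X: Row compares 6, 4, 3 and picks T; Player II would get 3.
- Y: Row compares 13, 20, 10 and picks M; Player II would get 12.
- Z: Row compares 10, 17, 12 and picks M; Player II would get 10.
Maximizing over 8, 3, 12, 10, Player II chooses Y. Subgame-perfect outcome: (M, Y) with payoffs (20, 12).

Y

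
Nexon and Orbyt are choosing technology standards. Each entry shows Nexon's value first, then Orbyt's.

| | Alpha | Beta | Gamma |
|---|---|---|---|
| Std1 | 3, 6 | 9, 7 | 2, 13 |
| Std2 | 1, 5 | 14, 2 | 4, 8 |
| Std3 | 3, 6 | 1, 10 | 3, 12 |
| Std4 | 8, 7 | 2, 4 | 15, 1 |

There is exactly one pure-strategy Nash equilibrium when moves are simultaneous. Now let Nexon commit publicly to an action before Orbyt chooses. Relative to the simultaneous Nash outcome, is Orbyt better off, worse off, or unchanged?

Solve by backward induction (Nexon leads).
- Std1 → Orbyt plays Gamma (best of 6, 7, 13); Nexon gets 2.
- Std2 → Orbyt plays Gamma (best of 5, 2, 8); Nexon gets 4.
- Std3 → Orbyt plays Gamma (best of 6, 10, 12); Nexon gets 3.
- Std4 → Orbyt plays Alpha (best of 7, 4, 1); Nexon gets 8.
Maximizing over 2, 4, 3, 8, Nexon chooses Std4. Subgame-perfect outcome: (Std4, Alpha) with payoffs (8, 7).
Under simultaneous play:
Nexon's best replies: Alpha→Std4; Beta→Std2; Gamma→Std4.
Orbyt's best replies: Std1→Gamma; Std2→Gamma; Std3→Gamma; Std4→Alpha.
Only (Std4, Alpha) has each player best-responding; Nash payoffs (8, 7).
Orbyt earns 7 sequentially versus 7 at the Nash outcome: unchanged.

unchanged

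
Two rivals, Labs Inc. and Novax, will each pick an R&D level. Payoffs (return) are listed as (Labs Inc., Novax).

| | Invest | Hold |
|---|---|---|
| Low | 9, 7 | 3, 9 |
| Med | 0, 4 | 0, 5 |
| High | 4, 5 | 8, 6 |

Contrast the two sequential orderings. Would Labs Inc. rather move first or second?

second

If Labs Inc. leads: Novax's best replies are Low→Hold, Med→Hold, High→Hold; Labs Inc.'s induced payoffs 3, 0, 8; outcome (High, Hold), payoffs (8, 6).
If Novax leads: Labs Inc.'s best replies are Invest→Low, Hold→High; Novax's induced payoffs 7, 6; outcome (Low, Invest), payoffs (9, 7).
Labs Inc. gets 8 moving first and 9 moving second, so Labs Inc. prefers to move second.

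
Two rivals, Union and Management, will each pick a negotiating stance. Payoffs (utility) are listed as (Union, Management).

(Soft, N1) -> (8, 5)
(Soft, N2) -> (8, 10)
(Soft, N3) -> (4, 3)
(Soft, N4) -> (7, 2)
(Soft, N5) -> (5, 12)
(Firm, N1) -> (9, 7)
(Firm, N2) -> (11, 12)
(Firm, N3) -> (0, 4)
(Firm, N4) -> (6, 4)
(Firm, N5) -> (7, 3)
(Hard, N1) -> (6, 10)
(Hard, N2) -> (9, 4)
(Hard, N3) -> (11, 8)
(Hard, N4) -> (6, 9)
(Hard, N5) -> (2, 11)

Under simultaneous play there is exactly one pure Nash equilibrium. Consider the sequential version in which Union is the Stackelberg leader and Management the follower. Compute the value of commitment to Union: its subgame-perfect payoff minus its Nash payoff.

0

Management best-responds to each possible Union move:
- Soft → Management plays N5 (best of 5, 10, 3, 2, 12); Union gets 5.
- Firm → Management plays N2 (best of 7, 12, 4, 4, 3); Union gets 11.
- Hard → Management plays N5 (best of 10, 4, 8, 9, 11); Union gets 2.
Union's induced payoffs are 5, 11, 2, so Union commits to Firm. Subgame-perfect outcome: (Firm, N2) with payoffs (11, 12).
Under simultaneous play:
Union's best replies: N1→Firm; N2→Firm; N3→Hard; N4→Soft; N5→Firm.
Management's best replies: Soft→N5; Firm→N2; Hard→N5.
Only (Firm, N2) has each player best-responding; Nash payoffs (11, 12).
Union's commitment gain: 11 − 11 = 0.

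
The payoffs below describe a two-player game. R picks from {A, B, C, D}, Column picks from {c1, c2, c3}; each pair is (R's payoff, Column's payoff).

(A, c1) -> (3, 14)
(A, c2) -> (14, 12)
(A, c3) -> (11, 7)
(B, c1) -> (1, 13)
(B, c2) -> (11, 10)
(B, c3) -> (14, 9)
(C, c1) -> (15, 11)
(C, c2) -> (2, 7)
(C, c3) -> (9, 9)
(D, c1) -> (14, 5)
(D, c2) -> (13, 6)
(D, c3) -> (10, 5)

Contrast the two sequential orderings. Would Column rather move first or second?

first

If R leads: Column's best replies are A→c1, B→c1, C→c1, D→c2; R's induced payoffs 3, 1, 15, 13; outcome (C, c1), payoffs (15, 11).
If Column leads: R's best replies are c1→C, c2→A, c3→B; Column's induced payoffs 11, 12, 9; outcome (A, c2), payoffs (14, 12).
Column gets 12 moving first and 11 moving second, so Column prefers to move first.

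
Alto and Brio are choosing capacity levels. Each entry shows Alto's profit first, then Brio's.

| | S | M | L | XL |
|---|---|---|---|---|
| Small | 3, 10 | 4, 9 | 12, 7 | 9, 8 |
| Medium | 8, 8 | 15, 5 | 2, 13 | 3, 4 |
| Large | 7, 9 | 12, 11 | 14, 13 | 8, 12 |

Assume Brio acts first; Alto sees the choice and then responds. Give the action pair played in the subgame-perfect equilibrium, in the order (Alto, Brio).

Backward induction with Brio moving first.
- S: BR = Medium, leader payoff 8.
- M: BR = Medium, leader payoff 5.
- L: BR = Large, leader payoff 13.
- XL: BR = Small, leader payoff 8.
Among 8, 5, 13, 8, the best is 13 at L. Subgame-perfect outcome: (Large, L) with payoffs (14, 13).

(Large, L)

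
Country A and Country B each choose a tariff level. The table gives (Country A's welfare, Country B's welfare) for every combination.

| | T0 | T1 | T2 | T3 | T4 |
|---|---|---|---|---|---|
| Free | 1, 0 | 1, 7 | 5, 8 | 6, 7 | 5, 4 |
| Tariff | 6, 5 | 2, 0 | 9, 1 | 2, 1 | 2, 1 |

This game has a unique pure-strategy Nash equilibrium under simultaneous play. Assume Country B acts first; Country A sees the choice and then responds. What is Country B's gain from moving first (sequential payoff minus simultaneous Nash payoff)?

Country A best-responds to each possible Country B move:
- T0: BR = Tariff, leader payoff 5.
- T1: BR = Tariff, leader payoff 0.
- T2: BR = Tariff, leader payoff 1.
- T3: BR = Free, leader payoff 7.
- T4: BR = Free, leader payoff 4.
Country B's induced payoffs are 5, 0, 1, 7, 4, so Country B commits to T3. Subgame-perfect outcome: (Free, T3) with payoffs (6, 7).
Under simultaneous play:
Country A's best replies: T0→Tariff; T1→Tariff; T2→Tariff; T3→Free; T4→Free.
Country B's best replies: Free→T2; Tariff→T0.
Only (Tariff, T0) has each player best-responding; Nash payoffs (6, 5).
Country B's commitment gain: 7 − 5 = 2.

2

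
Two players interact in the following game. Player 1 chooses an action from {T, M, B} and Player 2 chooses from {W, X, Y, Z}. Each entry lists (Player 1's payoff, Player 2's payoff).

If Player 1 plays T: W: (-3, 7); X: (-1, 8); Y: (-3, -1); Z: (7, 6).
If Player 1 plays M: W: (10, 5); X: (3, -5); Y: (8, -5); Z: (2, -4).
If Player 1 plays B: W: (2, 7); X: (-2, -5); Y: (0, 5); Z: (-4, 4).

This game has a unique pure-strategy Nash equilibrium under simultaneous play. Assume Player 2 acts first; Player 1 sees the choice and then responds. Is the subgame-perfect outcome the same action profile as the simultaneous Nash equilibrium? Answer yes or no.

Work backward from Player 1's decision.
- W: BR = M, leader payoff 5.
- X: BR = M, leader payoff -5.
- Y: BR = M, leader payoff -5.
- Z: BR = T, leader payoff 6.
Player 2's induced payoffs are 5, -5, -5, 6, so Player 2 commits to Z. Subgame-perfect outcome: (T, Z) with payoffs (7, 6).
Now find the simultaneous Nash equilibrium.
Player 1's best replies: W→M; X→M; Y→M; Z→T.
Player 2's best replies: T→X; M→W; B→W.
Only (M, W) has each player best-responding; Nash payoffs (10, 5).
Sequential outcome (T, Z) differs from the Nash profile (M, W).

no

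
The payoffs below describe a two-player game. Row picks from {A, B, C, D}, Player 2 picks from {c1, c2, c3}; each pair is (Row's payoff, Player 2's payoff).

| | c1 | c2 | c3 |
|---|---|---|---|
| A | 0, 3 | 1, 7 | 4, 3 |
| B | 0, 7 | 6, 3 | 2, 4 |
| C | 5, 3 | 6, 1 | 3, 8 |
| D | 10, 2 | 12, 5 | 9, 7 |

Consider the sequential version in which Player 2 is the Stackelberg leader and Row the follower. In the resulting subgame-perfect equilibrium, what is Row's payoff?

9

Solve by backward induction (Player 2 leads).
- c1: BR = D, leader payoff 2.
- c2: BR = D, leader payoff 5.
- c3: BR = D, leader payoff 7.
Player 2's induced payoffs are 2, 5, 7, so Player 2 commits to c3. Subgame-perfect outcome: (D, c3) with payoffs (9, 7).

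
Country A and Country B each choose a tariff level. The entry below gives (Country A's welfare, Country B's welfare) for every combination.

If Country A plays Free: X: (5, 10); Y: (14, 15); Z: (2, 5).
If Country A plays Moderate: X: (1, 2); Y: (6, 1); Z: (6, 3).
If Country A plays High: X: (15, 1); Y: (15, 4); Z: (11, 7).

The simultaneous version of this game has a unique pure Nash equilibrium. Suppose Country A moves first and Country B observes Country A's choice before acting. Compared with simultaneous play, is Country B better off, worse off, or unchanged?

better off

Work backward from Country B's decision.
- Free → Country B plays Y (best of 10, 15, 5); Country A gets 14.
- Moderate → Country B plays Z (best of 2, 1, 3); Country A gets 6.
- High → Country B plays Z (best of 1, 4, 7); Country A gets 11.
Among 14, 6, 11, the best is 14 at Free. Subgame-perfect outcome: (Free, Y) with payoffs (14, 15).
For the simultaneous game, intersect best replies.
Country A's best replies: X→High; Y→High; Z→High.
Country B's best replies: Free→Y; Moderate→Z; High→Z.
The unique mutual best reply is (High, Z), giving (11, 7).
Country B earns 15 sequentially versus 7 at the Nash outcome: better off.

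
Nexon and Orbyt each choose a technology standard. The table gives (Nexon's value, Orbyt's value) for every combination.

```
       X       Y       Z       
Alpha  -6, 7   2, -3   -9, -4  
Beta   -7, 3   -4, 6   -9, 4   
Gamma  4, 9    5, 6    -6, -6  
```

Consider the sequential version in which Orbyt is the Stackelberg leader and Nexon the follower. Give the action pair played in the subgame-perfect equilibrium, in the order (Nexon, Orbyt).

Nexon best-responds to each possible Orbyt move:
- X: BR = Gamma, leader payoff 9.
- Y: BR = Gamma, leader payoff 6.
- Z: BR = Gamma, leader payoff -6.
Among 9, 6, -6, the best is 9 at X. Subgame-perfect outcome: (Gamma, X) with payoffs (4, 9).

(Gamma, X)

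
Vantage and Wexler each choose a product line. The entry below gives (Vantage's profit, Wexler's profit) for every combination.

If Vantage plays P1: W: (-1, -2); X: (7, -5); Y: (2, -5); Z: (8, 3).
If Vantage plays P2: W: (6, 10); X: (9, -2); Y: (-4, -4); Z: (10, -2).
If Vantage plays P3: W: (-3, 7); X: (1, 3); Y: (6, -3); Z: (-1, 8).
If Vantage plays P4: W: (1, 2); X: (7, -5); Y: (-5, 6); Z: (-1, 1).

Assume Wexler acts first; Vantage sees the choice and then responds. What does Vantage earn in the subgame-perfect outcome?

6

Work backward from Vantage's decision.
- W: BR = P2, leader payoff 10.
- X: BR = P2, leader payoff -2.
- Y: BR = P3, leader payoff -3.
- Z: BR = P2, leader payoff -2.
Wexler's induced payoffs are 10, -2, -3, -2, so Wexler commits to W. Subgame-perfect outcome: (P2, W) with payoffs (6, 10).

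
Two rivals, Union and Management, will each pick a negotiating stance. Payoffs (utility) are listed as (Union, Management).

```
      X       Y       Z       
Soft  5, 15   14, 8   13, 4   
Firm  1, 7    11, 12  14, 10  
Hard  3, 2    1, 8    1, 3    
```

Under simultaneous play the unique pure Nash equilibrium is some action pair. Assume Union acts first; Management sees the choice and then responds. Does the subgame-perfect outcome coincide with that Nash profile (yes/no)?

no

Backward induction with Union moving first.
- Soft: Management compares 15, 8, 4 and picks X; Union would get 5.
- Firm: Management compares 7, 12, 10 and picks Y; Union would get 11.
- Hard: Management compares 2, 8, 3 and picks Y; Union would get 1.
Maximizing over 5, 11, 1, Union chooses Firm. Subgame-perfect outcome: (Firm, Y) with payoffs (11, 12).
For the simultaneous game, intersect best replies.
Union's best replies: X→Soft; Y→Soft; Z→Firm.
Management's best replies: Soft→X; Firm→Y; Hard→Y.
Only (Soft, X) has each player best-responding; Nash payoffs (5, 15).
Sequential outcome (Firm, Y) differs from the Nash profile (Soft, X).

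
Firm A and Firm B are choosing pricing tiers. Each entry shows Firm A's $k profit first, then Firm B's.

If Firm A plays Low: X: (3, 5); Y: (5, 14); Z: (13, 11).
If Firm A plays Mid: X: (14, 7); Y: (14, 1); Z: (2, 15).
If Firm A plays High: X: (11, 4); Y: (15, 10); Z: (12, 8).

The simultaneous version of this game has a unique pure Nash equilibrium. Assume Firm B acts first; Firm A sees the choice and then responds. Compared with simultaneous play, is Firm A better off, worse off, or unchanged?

worse off

Firm A best-responds to each possible Firm B move:
- X: BR = Mid, leader payoff 7.
- Y: BR = High, leader payoff 10.
- Z: BR = Low, leader payoff 11.
Firm B's induced payoffs are 7, 10, 11, so Firm B commits to Z. Subgame-perfect outcome: (Low, Z) with payoffs (13, 11).
For the simultaneous game, intersect best replies.
Firm A's best replies: X→Mid; Y→High; Z→Low.
Firm B's best replies: Low→Y; Mid→Z; High→Y.
The unique mutual best reply is (High, Y), giving (15, 10).
Firm A earns 13 sequentially versus 15 at the Nash outcome: worse off.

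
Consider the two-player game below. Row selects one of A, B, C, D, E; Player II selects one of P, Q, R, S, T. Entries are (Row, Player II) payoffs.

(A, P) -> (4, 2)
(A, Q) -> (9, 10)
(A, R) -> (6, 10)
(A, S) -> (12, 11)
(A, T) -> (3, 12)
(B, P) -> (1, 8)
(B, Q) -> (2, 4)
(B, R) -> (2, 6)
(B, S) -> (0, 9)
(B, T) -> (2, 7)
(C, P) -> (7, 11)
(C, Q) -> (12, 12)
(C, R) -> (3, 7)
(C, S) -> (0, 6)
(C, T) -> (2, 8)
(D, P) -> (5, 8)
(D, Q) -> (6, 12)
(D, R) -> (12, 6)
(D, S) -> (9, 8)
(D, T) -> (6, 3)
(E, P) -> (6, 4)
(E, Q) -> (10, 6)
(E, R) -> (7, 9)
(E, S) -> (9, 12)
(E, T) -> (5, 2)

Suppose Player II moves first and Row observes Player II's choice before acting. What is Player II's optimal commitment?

Work backward from Row's decision.
- P → Row plays C (best of 4, 1, 7, 5, 6); Player II gets 11.
- Q → Row plays C (best of 9, 2, 12, 6, 10); Player II gets 12.
- R → Row plays D (best of 6, 2, 3, 12, 7); Player II gets 6.
- S → Row plays A (best of 12, 0, 0, 9, 9); Player II gets 11.
- T → Row plays D (best of 3, 2, 2, 6, 5); Player II gets 3.
Among 11, 12, 6, 11, 3, the best is 12 at Q. Subgame-perfect outcome: (C, Q) with payoffs (12, 12).

Q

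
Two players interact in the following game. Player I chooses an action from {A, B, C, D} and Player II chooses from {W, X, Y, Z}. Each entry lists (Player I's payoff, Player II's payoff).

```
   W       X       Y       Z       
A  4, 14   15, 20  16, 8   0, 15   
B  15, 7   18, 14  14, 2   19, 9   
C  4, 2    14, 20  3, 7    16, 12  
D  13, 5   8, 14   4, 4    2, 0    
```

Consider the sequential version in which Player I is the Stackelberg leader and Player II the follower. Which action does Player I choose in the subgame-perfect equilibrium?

Work backward from Player II's decision.
- A: BR = X, leader payoff 15.
- B: BR = X, leader payoff 18.
- C: BR = X, leader payoff 14.
- D: BR = X, leader payoff 8.
Among 15, 18, 14, 8, the best is 18 at B. Subgame-perfect outcome: (B, X) with payoffs (18, 14).

B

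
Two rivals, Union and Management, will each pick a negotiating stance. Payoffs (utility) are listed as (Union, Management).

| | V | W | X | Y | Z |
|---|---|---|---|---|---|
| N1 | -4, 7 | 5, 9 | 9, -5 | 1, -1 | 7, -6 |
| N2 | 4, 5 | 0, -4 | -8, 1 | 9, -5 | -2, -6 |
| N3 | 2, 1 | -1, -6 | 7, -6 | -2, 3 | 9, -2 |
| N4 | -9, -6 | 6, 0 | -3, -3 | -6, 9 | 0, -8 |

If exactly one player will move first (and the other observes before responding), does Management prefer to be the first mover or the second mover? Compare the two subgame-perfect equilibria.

second

If Union leads: Management's best replies are N1→W, N2→V, N3→Y, N4→Y; Union's induced payoffs 5, 4, -2, -6; outcome (N1, W), payoffs (5, 9).
If Management leads: Union's best replies are V→N2, W→N4, X→N1, Y→N2, Z→N3; Management's induced payoffs 5, 0, -5, -5, -2; outcome (N2, V), payoffs (4, 5).
Management gets 5 moving first and 9 moving second, so Management prefers to move second.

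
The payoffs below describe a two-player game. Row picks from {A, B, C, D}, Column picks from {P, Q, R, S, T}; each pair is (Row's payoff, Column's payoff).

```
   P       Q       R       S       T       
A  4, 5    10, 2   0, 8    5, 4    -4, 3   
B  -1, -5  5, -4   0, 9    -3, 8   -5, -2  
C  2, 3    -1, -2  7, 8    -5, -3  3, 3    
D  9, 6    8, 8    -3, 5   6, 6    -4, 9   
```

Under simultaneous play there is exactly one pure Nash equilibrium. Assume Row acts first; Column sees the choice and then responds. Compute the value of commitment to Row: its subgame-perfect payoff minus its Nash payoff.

0

Solve by backward induction (Row leads).
- A → Column plays R (best of 5, 2, 8, 4, 3); Row gets 0.
- B → Column plays R (best of -5, -4, 9, 8, -2); Row gets 0.
- C → Column plays R (best of 3, -2, 8, -3, 3); Row gets 7.
- D → Column plays T (best of 6, 8, 5, 6, 9); Row gets -4.
Maximizing over 0, 0, 7, -4, Row chooses C. Subgame-perfect outcome: (C, R) with payoffs (7, 8).
For the simultaneous game, intersect best replies.
Row's best replies: P→D; Q→A; R→C; S→D; T→C.
Column's best replies: A→R; B→R; C→R; D→T.
Only (C, R) has each player best-responding; Nash payoffs (7, 8).
Row's commitment gain: 7 − 7 = 0.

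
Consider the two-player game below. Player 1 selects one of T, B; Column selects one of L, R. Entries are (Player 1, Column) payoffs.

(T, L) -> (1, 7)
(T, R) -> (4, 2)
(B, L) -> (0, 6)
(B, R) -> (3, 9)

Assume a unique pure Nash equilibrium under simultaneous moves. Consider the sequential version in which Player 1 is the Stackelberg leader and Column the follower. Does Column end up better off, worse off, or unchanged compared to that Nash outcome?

better off

Solve by backward induction (Player 1 leads).
- T: Column compares 7, 2 and picks L; Player 1 would get 1.
- B: Column compares 6, 9 and picks R; Player 1 would get 3.
Player 1's induced payoffs are 1, 3, so Player 1 commits to B. Subgame-perfect outcome: (B, R) with payoffs (3, 9).
For the simultaneous game, intersect best replies.
Player 1's best replies: L→T; R→T.
Column's best replies: T→L; B→R.
The unique mutual best reply is (T, L), giving (1, 7).
Column earns 9 sequentially versus 7 at the Nash outcome: better off.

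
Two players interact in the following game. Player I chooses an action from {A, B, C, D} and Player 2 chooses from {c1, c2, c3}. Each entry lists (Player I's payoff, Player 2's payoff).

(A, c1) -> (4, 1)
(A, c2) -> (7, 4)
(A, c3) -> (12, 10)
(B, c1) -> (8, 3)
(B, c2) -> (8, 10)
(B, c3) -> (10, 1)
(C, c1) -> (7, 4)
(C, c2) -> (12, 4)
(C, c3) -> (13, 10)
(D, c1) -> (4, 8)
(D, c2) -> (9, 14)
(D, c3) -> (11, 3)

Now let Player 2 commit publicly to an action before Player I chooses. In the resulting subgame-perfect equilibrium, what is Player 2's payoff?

Solve by backward induction (Player 2 leads).
- c1 → Player I plays B (best of 4, 8, 7, 4); Player 2 gets 3.
- c2 → Player I plays C (best of 7, 8, 12, 9); Player 2 gets 4.
- c3 → Player I plays C (best of 12, 10, 13, 11); Player 2 gets 10.
Player 2's induced payoffs are 3, 4, 10, so Player 2 commits to c3. Subgame-perfect outcome: (C, c3) with payoffs (13, 10).

10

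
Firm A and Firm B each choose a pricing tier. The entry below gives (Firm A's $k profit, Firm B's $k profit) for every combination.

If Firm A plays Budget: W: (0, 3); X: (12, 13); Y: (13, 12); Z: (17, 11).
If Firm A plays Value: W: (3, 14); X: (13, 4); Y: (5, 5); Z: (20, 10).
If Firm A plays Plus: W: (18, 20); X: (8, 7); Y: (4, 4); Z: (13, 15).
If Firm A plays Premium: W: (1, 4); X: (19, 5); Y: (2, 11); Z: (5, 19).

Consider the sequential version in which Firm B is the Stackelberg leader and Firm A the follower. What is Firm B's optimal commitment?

Work backward from Firm A's decision.
- W → Firm A plays Plus (best of 0, 3, 18, 1); Firm B gets 20.
- X → Firm A plays Premium (best of 12, 13, 8, 19); Firm B gets 5.
- Y → Firm A plays Budget (best of 13, 5, 4, 2); Firm B gets 12.
- Z → Firm A plays Value (best of 17, 20, 13, 5); Firm B gets 10.
Maximizing over 20, 5, 12, 10, Firm B chooses W. Subgame-perfect outcome: (Plus, W) with payoffs (18, 20).

W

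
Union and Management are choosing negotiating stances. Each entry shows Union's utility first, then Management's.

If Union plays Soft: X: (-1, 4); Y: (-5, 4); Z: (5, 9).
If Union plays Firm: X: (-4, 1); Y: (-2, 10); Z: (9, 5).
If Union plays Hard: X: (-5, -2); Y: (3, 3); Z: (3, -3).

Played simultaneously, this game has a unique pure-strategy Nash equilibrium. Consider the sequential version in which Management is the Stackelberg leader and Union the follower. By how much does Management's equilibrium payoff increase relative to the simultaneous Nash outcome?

Backward induction with Management moving first.
- X: BR = Soft, leader payoff 4.
- Y: BR = Hard, leader payoff 3.
- Z: BR = Firm, leader payoff 5.
Management's induced payoffs are 4, 3, 5, so Management commits to Z. Subgame-perfect outcome: (Firm, Z) with payoffs (9, 5).
For the simultaneous game, intersect best replies.
Union's best replies: X→Soft; Y→Hard; Z→Firm.
Management's best replies: Soft→Z; Firm→Y; Hard→Y.
The unique mutual best reply is (Hard, Y), giving (3, 3).
Management's commitment gain: 5 − 3 = 2.

2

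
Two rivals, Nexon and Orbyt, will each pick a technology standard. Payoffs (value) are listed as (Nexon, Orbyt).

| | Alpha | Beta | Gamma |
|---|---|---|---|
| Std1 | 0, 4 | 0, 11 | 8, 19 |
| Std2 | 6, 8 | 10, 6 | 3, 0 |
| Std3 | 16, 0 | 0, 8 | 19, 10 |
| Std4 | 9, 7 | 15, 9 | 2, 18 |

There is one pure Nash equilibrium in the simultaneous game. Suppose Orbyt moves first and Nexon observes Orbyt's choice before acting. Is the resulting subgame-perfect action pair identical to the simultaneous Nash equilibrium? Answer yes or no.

Work backward from Nexon's decision.
- Alpha → Nexon plays Std3 (best of 0, 6, 16, 9); Orbyt gets 0.
- Beta → Nexon plays Std4 (best of 0, 10, 0, 15); Orbyt gets 9.
- Gamma → Nexon plays Std3 (best of 8, 3, 19, 2); Orbyt gets 10.
Maximizing over 0, 9, 10, Orbyt chooses Gamma. Subgame-perfect outcome: (Std3, Gamma) with payoffs (19, 10).
For the simultaneous game, intersect best replies.
Nexon's best replies: Alpha→Std3; Beta→Std4; Gamma→Std3.
Orbyt's best replies: Std1→Gamma; Std2→Alpha; Std3→Gamma; Std4→Gamma.
Only (Std3, Gamma) has each player best-responding; Nash payoffs (19, 10).
Sequential outcome (Std3, Gamma) coincides with the Nash profile (Std3, Gamma).

yes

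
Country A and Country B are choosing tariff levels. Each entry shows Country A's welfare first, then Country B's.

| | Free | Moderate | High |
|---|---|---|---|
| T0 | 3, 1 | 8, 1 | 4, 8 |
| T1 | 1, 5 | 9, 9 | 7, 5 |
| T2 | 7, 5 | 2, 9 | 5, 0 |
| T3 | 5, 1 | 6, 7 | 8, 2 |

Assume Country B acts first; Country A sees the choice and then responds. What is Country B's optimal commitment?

Country A best-responds to each possible Country B move:
- Free: Country A compares 3, 1, 7, 5 and picks T2; Country B would get 5.
- Moderate: Country A compares 8, 9, 2, 6 and picks T1; Country B would get 9.
- High: Country A compares 4, 7, 5, 8 and picks T3; Country B would get 2.
Maximizing over 5, 9, 2, Country B chooses Moderate. Subgame-perfect outcome: (T1, Moderate) with payoffs (9, 9).

Moderate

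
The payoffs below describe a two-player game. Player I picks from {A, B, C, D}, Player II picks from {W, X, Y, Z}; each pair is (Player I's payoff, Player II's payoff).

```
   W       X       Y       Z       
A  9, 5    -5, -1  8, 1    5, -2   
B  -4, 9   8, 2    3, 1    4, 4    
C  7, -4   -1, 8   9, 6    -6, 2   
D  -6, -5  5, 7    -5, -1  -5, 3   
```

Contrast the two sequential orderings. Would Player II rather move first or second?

first

If Player I leads: Player II's best replies are A→W, B→W, C→X, D→X; Player I's induced payoffs 9, -4, -1, 5; outcome (A, W), payoffs (9, 5).
If Player II leads: Player I's best replies are W→A, X→B, Y→C, Z→A; Player II's induced payoffs 5, 2, 6, -2; outcome (C, Y), payoffs (9, 6).
Player II gets 6 moving first and 5 moving second, so Player II prefers to move first.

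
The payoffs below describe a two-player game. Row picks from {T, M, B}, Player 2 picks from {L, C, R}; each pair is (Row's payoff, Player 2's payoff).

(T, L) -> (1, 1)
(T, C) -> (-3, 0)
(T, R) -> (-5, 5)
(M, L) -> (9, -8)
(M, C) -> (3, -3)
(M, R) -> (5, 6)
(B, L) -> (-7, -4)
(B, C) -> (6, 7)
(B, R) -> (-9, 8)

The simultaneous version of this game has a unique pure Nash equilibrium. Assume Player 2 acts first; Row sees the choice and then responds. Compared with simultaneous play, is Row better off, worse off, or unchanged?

better off

Row best-responds to each possible Player 2 move:
- L: Row compares 1, 9, -7 and picks M; Player 2 would get -8.
- C: Row compares -3, 3, 6 and picks B; Player 2 would get 7.
- R: Row compares -5, 5, -9 and picks M; Player 2 would get 6.
Among -8, 7, 6, the best is 7 at C. Subgame-perfect outcome: (B, C) with payoffs (6, 7).
For the simultaneous game, intersect best replies.
Row's best replies: L→M; C→B; R→M.
Player 2's best replies: T→R; M→R; B→R.
The unique mutual best reply is (M, R), giving (5, 6).
Row earns 6 sequentially versus 5 at the Nash outcome: better off.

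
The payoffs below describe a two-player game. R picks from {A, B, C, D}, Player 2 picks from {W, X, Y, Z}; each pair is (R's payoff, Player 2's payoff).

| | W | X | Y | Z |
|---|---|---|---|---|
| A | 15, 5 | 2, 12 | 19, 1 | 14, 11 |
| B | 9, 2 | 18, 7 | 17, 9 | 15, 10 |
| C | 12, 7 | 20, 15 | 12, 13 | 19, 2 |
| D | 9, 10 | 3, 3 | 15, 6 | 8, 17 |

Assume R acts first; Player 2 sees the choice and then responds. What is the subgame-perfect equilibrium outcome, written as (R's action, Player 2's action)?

(C, X)

Player 2 best-responds to each possible R move:
- A: Player 2 compares 5, 12, 1, 11 and picks X; R would get 2.
- B: Player 2 compares 2, 7, 9, 10 and picks Z; R would get 15.
- C: Player 2 compares 7, 15, 13, 2 and picks X; R would get 20.
- D: Player 2 compares 10, 3, 6, 17 and picks Z; R would get 8.
Among 2, 15, 20, 8, the best is 20 at C. Subgame-perfect outcome: (C, X) with payoffs (20, 15).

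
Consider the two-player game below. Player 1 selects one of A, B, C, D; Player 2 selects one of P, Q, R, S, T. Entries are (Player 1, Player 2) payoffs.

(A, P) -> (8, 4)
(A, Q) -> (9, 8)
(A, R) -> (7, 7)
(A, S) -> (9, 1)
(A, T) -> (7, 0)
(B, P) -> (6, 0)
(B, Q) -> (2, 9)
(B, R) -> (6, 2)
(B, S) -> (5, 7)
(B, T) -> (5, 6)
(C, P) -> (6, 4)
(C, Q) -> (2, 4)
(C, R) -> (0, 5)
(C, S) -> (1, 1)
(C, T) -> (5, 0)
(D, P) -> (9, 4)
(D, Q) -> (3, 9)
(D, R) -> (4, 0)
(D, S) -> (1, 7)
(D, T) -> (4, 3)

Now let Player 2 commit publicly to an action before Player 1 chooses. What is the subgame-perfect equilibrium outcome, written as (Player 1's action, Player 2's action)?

Player 1 best-responds to each possible Player 2 move:
- P → Player 1 plays D (best of 8, 6, 6, 9); Player 2 gets 4.
- Q → Player 1 plays A (best of 9, 2, 2, 3); Player 2 gets 8.
- R → Player 1 plays A (best of 7, 6, 0, 4); Player 2 gets 7.
- S → Player 1 plays A (best of 9, 5, 1, 1); Player 2 gets 1.
- T → Player 1 plays A (best of 7, 5, 5, 4); Player 2 gets 0.
Maximizing over 4, 8, 7, 1, 0, Player 2 chooses Q. Subgame-perfect outcome: (A, Q) with payoffs (9, 8).

(A, Q)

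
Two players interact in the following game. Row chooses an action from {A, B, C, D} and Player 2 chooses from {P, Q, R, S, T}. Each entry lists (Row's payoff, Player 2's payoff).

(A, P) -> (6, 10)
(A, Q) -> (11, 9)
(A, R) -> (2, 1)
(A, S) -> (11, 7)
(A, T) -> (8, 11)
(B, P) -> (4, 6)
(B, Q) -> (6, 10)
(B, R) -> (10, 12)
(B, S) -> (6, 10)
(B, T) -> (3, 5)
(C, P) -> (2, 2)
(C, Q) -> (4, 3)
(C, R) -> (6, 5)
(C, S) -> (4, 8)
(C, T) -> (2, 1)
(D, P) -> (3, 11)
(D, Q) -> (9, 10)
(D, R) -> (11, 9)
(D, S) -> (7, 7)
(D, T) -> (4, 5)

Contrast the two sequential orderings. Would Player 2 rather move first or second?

If Row leads: Player 2's best replies are A→T, B→R, C→S, D→P; Row's induced payoffs 8, 10, 4, 3; outcome (B, R), payoffs (10, 12).
If Player 2 leads: Row's best replies are P→A, Q→A, R→D, S→A, T→A; Player 2's induced payoffs 10, 9, 9, 7, 11; outcome (A, T), payoffs (8, 11).
Player 2 gets 11 moving first and 12 moving second, so Player 2 prefers to move second.

second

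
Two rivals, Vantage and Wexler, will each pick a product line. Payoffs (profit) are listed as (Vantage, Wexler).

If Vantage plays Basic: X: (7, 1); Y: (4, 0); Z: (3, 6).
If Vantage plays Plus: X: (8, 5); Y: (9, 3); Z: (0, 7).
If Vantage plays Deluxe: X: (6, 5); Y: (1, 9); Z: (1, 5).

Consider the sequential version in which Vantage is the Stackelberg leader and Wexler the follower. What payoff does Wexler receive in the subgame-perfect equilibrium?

6

Solve by backward induction (Vantage leads).
- Basic: BR = Z, leader payoff 3.
- Plus: BR = Z, leader payoff 0.
- Deluxe: BR = Y, leader payoff 1.
Among 3, 0, 1, the best is 3 at Basic. Subgame-perfect outcome: (Basic, Z) with payoffs (3, 6).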